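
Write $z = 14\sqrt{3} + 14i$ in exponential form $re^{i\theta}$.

r = |z| = sqrt((14*sqrt(3))^2 + (14)^2) = sqrt(588 + 196) = sqrt(784) = 28
θ = arctan(b/a) = arctan(14/24.2487) (quadrant-adjusted) = 30° = π/6
z = 28e^(i*π/6)


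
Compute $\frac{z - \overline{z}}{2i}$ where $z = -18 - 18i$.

z - conjugate(z) = 2bi
(z - conjugate(z))/(2i) = 2bi/(2i) = b = -18


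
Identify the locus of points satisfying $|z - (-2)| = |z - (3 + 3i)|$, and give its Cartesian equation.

|z - z1| = |z - z2| means z is equidistant from z1 and z2,
i.e. the perpendicular bisector of the segment from (-2, 0) to (3, 3) (midpoint (1/2, 3/2)).
With z = x + yi, square both sides:
(x - (-2))^2 + (y - 0)^2 = (x - 3)^2 + (y - 3)^2
The x^2 and y^2 terms cancel: 10x + 6y = 18 - 4 = 14
Simplify: 5x + 3y = 7
Locus: Perpendicular bisector of the segment from (-2, 0) to (3, 3): the line 5x + 3y = 7


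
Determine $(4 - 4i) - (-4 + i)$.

(4 - (-4)) + (-4 - 1)i = 8 - 5i


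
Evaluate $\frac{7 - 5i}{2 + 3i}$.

Multiply numerator and denominator by conjugate (2 - 3i):
= (7 - 5i)(2 - 3i) / (2^2 + 3^2)
= (-1 - 31i) / 13
= -1/13 - (31/13)i


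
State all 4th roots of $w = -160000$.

|w| = 160000, arg(w) = 180°
Root modulus = 160000^(1/4) = 20
Root arguments: θ_k = (180° + 360°k)/4 for k = 0, 1, ..., 3
Roots: 10*sqrt(2) + 10*sqrt(2)i, -10*sqrt(2) + 10*sqrt(2)i, -10*sqrt(2) - 10*sqrt(2)i, 10*sqrt(2) - 10*sqrt(2)i


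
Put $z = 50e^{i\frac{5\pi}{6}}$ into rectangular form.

a = r cos θ = 50 * -sqrt(3)/2 = -25*sqrt(3)
b = r sin θ = 50 * 1/2 = 25
z = -25*sqrt(3) + 25i


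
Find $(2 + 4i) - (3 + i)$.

(2 - 3) + (4 - 1)i = -1 + 3i


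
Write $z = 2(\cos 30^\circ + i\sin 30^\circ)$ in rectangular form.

a = r cos θ = 2 * sqrt(3)/2 = sqrt(3)
b = r sin θ = 2 * 1/2 = 1
z = sqrt(3) + i


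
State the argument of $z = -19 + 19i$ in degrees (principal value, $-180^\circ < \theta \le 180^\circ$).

θ = arctan(b/a) = arctan(19/-19) (quadrant-adjusted) = 135°


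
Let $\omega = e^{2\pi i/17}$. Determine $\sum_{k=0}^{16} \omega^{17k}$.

Since 17 divides 17, ω^17 = (ω^17)^1 = 1^1 = 1, so every term is 1.
Sum = 17 · 1 = 17


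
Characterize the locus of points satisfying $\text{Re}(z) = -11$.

Re(z) = x where z = x + yi; the equation x = -11 is satisfied by all points with that x-coordinate
Locus: Vertical line x = -11


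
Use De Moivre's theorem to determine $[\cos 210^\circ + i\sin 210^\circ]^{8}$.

By De Moivre: z^n = r^n(cos(nθ) + i sin(nθ))
= 1^8(cos(8*210°) + i sin(8*210°))
= 1(cos 240° + i sin 240°)
= -1/2 - (sqrt(3)/2)i


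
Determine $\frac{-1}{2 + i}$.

Multiply numerator and denominator by conjugate (2 - i):
= (-1)(2 - i) / (2^2 + 1^2)
= (-2 + i) / 5
= -2/5 + (1/5)i


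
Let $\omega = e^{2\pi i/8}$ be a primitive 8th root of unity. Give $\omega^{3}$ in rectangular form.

ω^3 = e^(2πi·3/8) = e^(i·3π/4)
= cos(3π/4) + i sin(3π/4)
= -sqrt(2)/2 + (sqrt(2)/2)i


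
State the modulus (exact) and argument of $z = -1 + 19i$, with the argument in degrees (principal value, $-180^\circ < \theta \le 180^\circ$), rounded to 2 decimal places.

|z| = sqrt((-1)^2 + 19^2) = sqrt(362)
arg(z) = arctan(b/a) = arctan(19/-1) (quadrant-adjusted) = 93.01°


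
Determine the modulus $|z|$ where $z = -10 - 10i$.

|z| = sqrt(a^2 + b^2) = sqrt((-10)^2 + (-10)^2) = sqrt(200) = sqrt(200)


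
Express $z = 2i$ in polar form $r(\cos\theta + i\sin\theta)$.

r = |z| = sqrt(a^2 + b^2) = sqrt((0)^2 + (2)^2) = sqrt(0 + 4) = sqrt(4) = 2
a = 0 and b > 0, so z lies on the positive imaginary axis: θ = 90°
z = 2(cos 90° + i sin 90°)


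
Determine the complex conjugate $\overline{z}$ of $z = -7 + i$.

If z = a + bi, then conjugate(z) = a - bi
conjugate(-7 + i) = -7 - i


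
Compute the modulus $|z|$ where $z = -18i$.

|z| = sqrt(a^2 + b^2) = sqrt(0^2 + (-18)^2) = sqrt(324) = 18


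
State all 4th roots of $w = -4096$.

|w| = 4096, arg(w) = 180°
Root modulus = 4096^(1/4) = 8
Root arguments: θ_k = (180° + 360°k)/4 for k = 0, 1, ..., 3
Roots: 4*sqrt(2) + 4*sqrt(2)i, -4*sqrt(2) + 4*sqrt(2)i, -4*sqrt(2) - 4*sqrt(2)i, 4*sqrt(2) - 4*sqrt(2)i


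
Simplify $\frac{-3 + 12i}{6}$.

Divisor is real, so divide each part by 6:
= -1/2 + 2i


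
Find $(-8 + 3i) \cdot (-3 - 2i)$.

(a1*a2 - b1*b2) + (a1*b2 + b1*a2)i
= (24 - (-6)) + (16 + (-9))i
= 30 + 7i


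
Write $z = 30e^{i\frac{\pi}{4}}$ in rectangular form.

a = r cos θ = 30 * sqrt(2)/2 = 15*sqrt(2)
b = r sin θ = 30 * sqrt(2)/2 = 15*sqrt(2)
z = 15*sqrt(2) + 15*sqrt(2)i


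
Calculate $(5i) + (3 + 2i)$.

(0 + 3) + (5 + 2)i = 3 + 7i


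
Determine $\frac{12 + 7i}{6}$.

Divisor is real, so divide each part by 6:
= 2 + (7/6)i


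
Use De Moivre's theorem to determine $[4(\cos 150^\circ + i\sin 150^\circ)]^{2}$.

By De Moivre: z^n = r^n(cos(nθ) + i sin(nθ))
= 4^2(cos(2*150°) + i sin(2*150°))
= 16(cos 300° + i sin 300°)
= 8 - 8*sqrt(3)i


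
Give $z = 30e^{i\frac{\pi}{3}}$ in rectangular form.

a = r cos θ = 30 * 1/2 = 15
b = r sin θ = 30 * sqrt(3)/2 = 15*sqrt(3)
z = 15 + 15*sqrt(3)i


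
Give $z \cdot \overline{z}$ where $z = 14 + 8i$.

z * conjugate(z) = |z|^2 = a^2 + b^2
= 14^2 + 8^2 = 260


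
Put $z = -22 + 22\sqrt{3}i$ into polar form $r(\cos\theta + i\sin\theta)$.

r = |z| = sqrt(a^2 + b^2) = sqrt((-22)^2 + (22*sqrt(3))^2) = sqrt(484 + 1452) = sqrt(1936) = 44
θ = arctan(b/a) = arctan(38.1051/-22) (quadrant-adjusted) = 120°
z = 44(cos 120° + i sin 120°)


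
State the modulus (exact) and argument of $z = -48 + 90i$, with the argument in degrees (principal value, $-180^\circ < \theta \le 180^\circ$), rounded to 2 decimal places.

|z| = sqrt((-48)^2 + 90^2) = 102
arg(z) = arctan(b/a) = arctan(90/-48) (quadrant-adjusted) = 118.07°


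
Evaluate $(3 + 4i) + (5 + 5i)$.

(3 + 5) + (4 + 5)i = 8 + 9i


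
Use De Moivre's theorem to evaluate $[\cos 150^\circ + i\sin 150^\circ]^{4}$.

By De Moivre: z^n = r^n(cos(nθ) + i sin(nθ))
= 1^4(cos(4*150°) + i sin(4*150°))
= 1(cos 240° + i sin 240°)
= -1/2 - (sqrt(3)/2)i


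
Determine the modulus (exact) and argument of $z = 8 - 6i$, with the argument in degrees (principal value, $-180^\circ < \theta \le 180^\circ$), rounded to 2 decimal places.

|z| = sqrt(8^2 + (-6)^2) = 10
arg(z) = arctan(b/a) = arctan(-6/8) (quadrant-adjusted) = -36.87°


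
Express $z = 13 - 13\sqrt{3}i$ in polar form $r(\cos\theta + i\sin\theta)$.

r = |z| = sqrt(a^2 + b^2) = sqrt((13)^2 + (-13*sqrt(3))^2) = sqrt(169 + 507) = sqrt(676) = 26
θ = arctan(b/a) = arctan(-22.5167/13) (quadrant-adjusted) = 300°
z = 26(cos 300° + i sin 300°)


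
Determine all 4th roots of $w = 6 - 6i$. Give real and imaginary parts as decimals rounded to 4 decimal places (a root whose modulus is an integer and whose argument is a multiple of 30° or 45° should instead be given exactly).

|w| = sqrt(72) ≈ 8.485281, arg(w) = 315°
Root modulus = sqrt(72)^(1/4) ≈ 1.706737
Root arguments: θ_k = (315° + 360°k)/4 for k = 0, 1, ..., 3
Compute each root as (root modulus)(cos θ_k + i sin θ_k) using full-precision intermediates, then round to 4 decimal places.
Roots: 0.3330 + 1.6739i, -1.6739 + 0.3330i, -0.3330 - 1.6739i, 1.6739 - 0.3330i


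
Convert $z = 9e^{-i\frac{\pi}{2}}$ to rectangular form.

a = r cos θ = 9 * 0 = 0
b = r sin θ = 9 * -1 = -9
z = -9i


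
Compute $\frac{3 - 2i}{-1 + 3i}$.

Multiply numerator and denominator by conjugate (-1 - 3i):
= (3 - 2i)(-1 - 3i) / ((-1)^2 + 3^2)
= (-9 - 7i) / 10
= -9/10 - (7/10)i


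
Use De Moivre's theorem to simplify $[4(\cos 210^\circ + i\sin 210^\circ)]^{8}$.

By De Moivre: z^n = r^n(cos(nθ) + i sin(nθ))
= 4^8(cos(8*210°) + i sin(8*210°))
= 65536(cos 240° + i sin 240°)
= -32768 - 32768*sqrt(3)i


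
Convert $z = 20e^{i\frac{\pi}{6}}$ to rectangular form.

a = r cos θ = 20 * sqrt(3)/2 = 10*sqrt(3)
b = r sin θ = 20 * 1/2 = 10
z = 10*sqrt(3) + 10i


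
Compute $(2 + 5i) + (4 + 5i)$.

(2 + 4) + (5 + 5)i = 6 + 10i


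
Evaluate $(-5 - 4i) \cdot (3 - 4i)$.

(a1*a2 - b1*b2) + (a1*b2 + b1*a2)i
= (-15 - 16) + (20 + (-12))i
= -31 + 8i


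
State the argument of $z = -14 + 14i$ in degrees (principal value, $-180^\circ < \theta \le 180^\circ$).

θ = arctan(b/a) = arctan(14/-14) (quadrant-adjusted) = 135°


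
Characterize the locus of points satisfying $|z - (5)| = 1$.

|z - z0| = r describes a circle centered at z0 with radius r
Here z0 = 5 and r = 1
Locus: Circle centered at (5, 0) with radius 1


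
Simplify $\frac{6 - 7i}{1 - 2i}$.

Multiply numerator and denominator by conjugate (1 + 2i):
= (6 - 7i)(1 + 2i) / (1^2 + (-2)^2)
= (20 + 5i) / 5
= 4 + i


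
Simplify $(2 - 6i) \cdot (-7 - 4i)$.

(a1*a2 - b1*b2) + (a1*b2 + b1*a2)i
= (-14 - 24) + (-8 + 42)i
= -38 + 34i


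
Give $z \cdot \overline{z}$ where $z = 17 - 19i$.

z * conjugate(z) = |z|^2 = a^2 + b^2
= 17^2 + (-19)^2 = 650


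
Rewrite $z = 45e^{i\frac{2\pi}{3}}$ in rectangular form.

a = r cos θ = 45 * -1/2 = -45/2
b = r sin θ = 45 * sqrt(3)/2 = 45*sqrt(3)/2
z = -45/2 + (45*sqrt(3)/2)i


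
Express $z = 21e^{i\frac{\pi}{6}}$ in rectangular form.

a = r cos θ = 21 * sqrt(3)/2 = 21*sqrt(3)/2
b = r sin θ = 21 * 1/2 = 21/2
z = 21*sqrt(3)/2 + (21/2)i


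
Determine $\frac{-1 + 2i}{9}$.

Divisor is real, so divide each part by 9:
= -1/9 + (2/9)i


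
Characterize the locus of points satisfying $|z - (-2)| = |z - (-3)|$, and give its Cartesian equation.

|z - z1| = |z - z2| means z is equidistant from z1 and z2,
i.e. the perpendicular bisector of the segment from (-2, 0) to (-3, 0) (midpoint (-5/2, 0)).
With z = x + yi, square both sides:
(x - (-2))^2 + (y - 0)^2 = (x - (-3))^2 + (y - 0)^2
The x^2 and y^2 terms cancel: -2x + 0y = 9 - 4 = 5
Simplify: x = -5/2
Locus: Perpendicular bisector of the segment from (-2, 0) to (-3, 0): the line x = -5/2


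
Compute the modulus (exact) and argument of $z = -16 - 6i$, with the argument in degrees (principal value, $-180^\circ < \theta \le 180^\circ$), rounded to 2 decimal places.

|z| = sqrt((-16)^2 + (-6)^2) = sqrt(292)
arg(z) = arctan(b/a) = arctan(-6/-16) (quadrant-adjusted) = -159.44°


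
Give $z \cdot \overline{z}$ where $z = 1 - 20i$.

z * conjugate(z) = |z|^2 = a^2 + b^2
= 1^2 + (-20)^2 = 401


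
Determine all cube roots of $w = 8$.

|w| = 8, arg(w) = 0°
Root modulus = 8^(1/3) = 2
Root arguments: θ_k = (0° + 360°k)/3 for k = 0, 1, ..., 2
Roots: 2, -1 + sqrt(3)i, -1 - sqrt(3)i


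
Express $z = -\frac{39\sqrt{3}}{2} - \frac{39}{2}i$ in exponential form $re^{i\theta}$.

r = |z| = sqrt((-39*sqrt(3)/2)^2 + (-39/2)^2) = sqrt(4563/4 + 1521/4) = sqrt(1521) = 39
θ = arctan(b/a) = arctan(-19.5/-33.775) (quadrant-adjusted) = -150° = -5π/6
z = 39e^(-i*5π/6)


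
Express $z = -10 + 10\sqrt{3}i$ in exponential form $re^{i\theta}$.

r = |z| = sqrt((-10)^2 + (10*sqrt(3))^2) = sqrt(100 + 300) = sqrt(400) = 20
θ = arctan(b/a) = arctan(17.3205/-10) (quadrant-adjusted) = 120° = 2π/3
z = 20e^(i*2π/3)


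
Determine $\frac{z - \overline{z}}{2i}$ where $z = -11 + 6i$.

z - conjugate(z) = 2bi
(z - conjugate(z))/(2i) = 2bi/(2i) = b = 6


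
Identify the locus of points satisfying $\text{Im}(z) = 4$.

Im(z) = y where z = x + yi; the equation y = 4 is satisfied by all points with that y-coordinate
Locus: Horizontal line y = 4


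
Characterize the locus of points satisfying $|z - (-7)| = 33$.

|z - z0| = r describes a circle centered at z0 with radius r
Here z0 = -7 and r = 33
Locus: Circle centered at (-7, 0) with radius 33


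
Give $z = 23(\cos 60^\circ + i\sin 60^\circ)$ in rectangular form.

a = r cos θ = 23 * 1/2 = 23/2
b = r sin θ = 23 * sqrt(3)/2 = 23*sqrt(3)/2
z = 23/2 + (23*sqrt(3)/2)i


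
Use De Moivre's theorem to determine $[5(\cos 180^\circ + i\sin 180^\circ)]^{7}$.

By De Moivre: z^n = r^n(cos(nθ) + i sin(nθ))
= 5^7(cos(7*180°) + i sin(7*180°))
= 78125(cos 180° + i sin 180°)
= -78125


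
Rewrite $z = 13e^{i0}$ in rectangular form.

a = r cos θ = 13 * 1 = 13
b = r sin θ = 13 * 0 = 0
z = 13


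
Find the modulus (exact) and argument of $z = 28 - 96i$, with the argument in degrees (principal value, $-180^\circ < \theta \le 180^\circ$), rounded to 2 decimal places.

|z| = sqrt(28^2 + (-96)^2) = 100
arg(z) = arctan(b/a) = arctan(-96/28) (quadrant-adjusted) = -73.74°


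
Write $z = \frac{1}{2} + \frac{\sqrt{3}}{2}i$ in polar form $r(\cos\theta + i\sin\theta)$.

r = |z| = sqrt(a^2 + b^2) = sqrt((1/2)^2 + (sqrt(3)/2)^2) = sqrt(1/4 + 3/4) = sqrt(1) = 1
θ = arctan(b/a) = arctan(0.866/0.5) (quadrant-adjusted) = 60°
z = 1(cos 60° + i sin 60°)


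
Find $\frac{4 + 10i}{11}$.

Divisor is real, so divide each part by 11:
= 4/11 + (10/11)i


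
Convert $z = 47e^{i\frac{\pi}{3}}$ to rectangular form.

a = r cos θ = 47 * 1/2 = 47/2
b = r sin θ = 47 * sqrt(3)/2 = 47*sqrt(3)/2
z = 47/2 + (47*sqrt(3)/2)i


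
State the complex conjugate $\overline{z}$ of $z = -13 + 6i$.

If z = a + bi, then conjugate(z) = a - bi
conjugate(-13 + 6i) = -13 - 6i


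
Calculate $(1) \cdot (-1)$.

(a1*a2 - b1*b2) + (a1*b2 + b1*a2)i
= (-1 - 0) + (0 + 0)i
= -1


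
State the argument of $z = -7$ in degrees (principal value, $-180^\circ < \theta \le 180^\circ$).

b = 0 and a < 0, so z lies on the negative real axis: θ = 180°


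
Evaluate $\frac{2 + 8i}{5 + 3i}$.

Multiply numerator and denominator by conjugate (5 - 3i):
= (2 + 8i)(5 - 3i) / (5^2 + 3^2)
= (34 + 34i) / 34
= 1 + i


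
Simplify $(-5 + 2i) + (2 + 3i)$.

(-5 + 2) + (2 + 3)i = -3 + 5i


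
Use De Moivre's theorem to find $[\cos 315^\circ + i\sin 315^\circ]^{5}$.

By De Moivre: z^n = r^n(cos(nθ) + i sin(nθ))
= 1^5(cos(5*315°) + i sin(5*315°))
= 1(cos 135° + i sin 135°)
= -sqrt(2)/2 + (sqrt(2)/2)i


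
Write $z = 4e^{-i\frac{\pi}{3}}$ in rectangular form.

a = r cos θ = 4 * 1/2 = 2
b = r sin θ = 4 * -sqrt(3)/2 = -2*sqrt(3)
z = 2 - 2*sqrt(3)i


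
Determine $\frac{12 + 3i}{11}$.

Divisor is real, so divide each part by 11:
= 12/11 + (3/11)i


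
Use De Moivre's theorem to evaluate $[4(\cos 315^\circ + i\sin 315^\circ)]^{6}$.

By De Moivre: z^n = r^n(cos(nθ) + i sin(nθ))
= 4^6(cos(6*315°) + i sin(6*315°))
= 4096(cos 90° + i sin 90°)
= 4096i


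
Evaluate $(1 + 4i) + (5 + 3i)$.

(1 + 5) + (4 + 3)i = 6 + 7i


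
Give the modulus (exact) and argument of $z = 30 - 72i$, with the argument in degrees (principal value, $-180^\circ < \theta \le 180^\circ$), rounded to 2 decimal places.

|z| = sqrt(30^2 + (-72)^2) = 78
arg(z) = arctan(b/a) = arctan(-72/30) (quadrant-adjusted) = -67.38°


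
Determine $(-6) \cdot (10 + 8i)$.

(a1*a2 - b1*b2) + (a1*b2 + b1*a2)i
= (-60 - 0) + (-48 + 0)i
= -60 - 48i


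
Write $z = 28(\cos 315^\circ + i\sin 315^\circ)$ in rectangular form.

a = r cos θ = 28 * sqrt(2)/2 = 14*sqrt(2)
b = r sin θ = 28 * -sqrt(2)/2 = -14*sqrt(2)
z = 14*sqrt(2) - 14*sqrt(2)i


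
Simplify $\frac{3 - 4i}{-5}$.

Divisor is real, so divide each part by -5:
= -3/5 + (4/5)i


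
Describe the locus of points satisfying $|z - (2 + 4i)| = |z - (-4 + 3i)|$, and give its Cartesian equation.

|z - z1| = |z - z2| means z is equidistant from z1 and z2,
i.e. the perpendicular bisector of the segment from (2, 4) to (-4, 3) (midpoint (-1, 7/2)).
With z = x + yi, square both sides:
(x - 2)^2 + (y - 4)^2 = (x - (-4))^2 + (y - 3)^2
The x^2 and y^2 terms cancel: -12x + (-2)y = 25 - 20 = 5
Simplify: 12x + 2y = -5
Locus: Perpendicular bisector of the segment from (2, 4) to (-4, 3): the line 12x + 2y = -5


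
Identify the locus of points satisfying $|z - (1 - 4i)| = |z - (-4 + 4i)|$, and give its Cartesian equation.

|z - z1| = |z - z2| means z is equidistant from z1 and z2,
i.e. the perpendicular bisector of the segment from (1, -4) to (-4, 4) (midpoint (-3/2, 0)).
With z = x + yi, square both sides:
(x - 1)^2 + (y - (-4))^2 = (x - (-4))^2 + (y - 4)^2
The x^2 and y^2 terms cancel: -10x + 16y = 32 - 17 = 15
Simplify: 10x - 16y = -15
Locus: Perpendicular bisector of the segment from (1, -4) to (-4, 4): the line 10x - 16y = -15


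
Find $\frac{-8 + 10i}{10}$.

Divisor is real, so divide each part by 10:
= -4/5 + i


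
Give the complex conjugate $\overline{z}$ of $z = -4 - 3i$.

If z = a + bi, then conjugate(z) = a - bi
conjugate(-4 - 3i) = -4 + 3i


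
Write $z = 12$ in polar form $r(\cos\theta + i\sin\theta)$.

r = |z| = sqrt(a^2 + b^2) = sqrt((12)^2 + (0)^2) = sqrt(144 + 0) = sqrt(144) = 12
b = 0 and a > 0, so z lies on the positive real axis: θ = 0°
z = 12(cos 0° + i sin 0°)


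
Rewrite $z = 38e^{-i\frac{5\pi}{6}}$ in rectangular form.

a = r cos θ = 38 * -sqrt(3)/2 = -19*sqrt(3)
b = r sin θ = 38 * -1/2 = -19
z = -19*sqrt(3) - 19i


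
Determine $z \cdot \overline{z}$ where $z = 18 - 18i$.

z * conjugate(z) = |z|^2 = a^2 + b^2
= 18^2 + (-18)^2 = 648


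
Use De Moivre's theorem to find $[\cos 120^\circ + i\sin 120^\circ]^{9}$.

By De Moivre: z^n = r^n(cos(nθ) + i sin(nθ))
= 1^9(cos(9*120°) + i sin(9*120°))
= 1(cos 0° + i sin 0°)
= 1


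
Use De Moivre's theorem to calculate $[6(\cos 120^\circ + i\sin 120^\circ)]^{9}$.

By De Moivre: z^n = r^n(cos(nθ) + i sin(nθ))
= 6^9(cos(9*120°) + i sin(9*120°))
= 10077696(cos 0° + i sin 0°)
= 10077696


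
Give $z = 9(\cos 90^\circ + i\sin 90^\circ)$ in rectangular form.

a = r cos θ = 9 * 0 = 0
b = r sin θ = 9 * 1 = 9
z = 9i


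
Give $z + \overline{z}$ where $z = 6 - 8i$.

z + conjugate(z) = (a + bi) + (a - bi) = 2a
= 2 * 6 = 12


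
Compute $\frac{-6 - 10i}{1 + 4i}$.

Multiply numerator and denominator by conjugate (1 - 4i):
= (-6 - 10i)(1 - 4i) / (1^2 + 4^2)
= (-46 + 14i) / 17
= -46/17 + (14/17)i


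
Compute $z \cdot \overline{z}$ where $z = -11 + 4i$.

z * conjugate(z) = |z|^2 = a^2 + b^2
= (-11)^2 + 4^2 = 137


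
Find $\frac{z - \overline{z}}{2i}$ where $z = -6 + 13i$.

z - conjugate(z) = 2bi
(z - conjugate(z))/(2i) = 2bi/(2i) = b = 13


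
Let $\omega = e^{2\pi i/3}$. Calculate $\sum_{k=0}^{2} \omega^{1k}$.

Let ζ = ω^1 = e^(2πi·1/3). Since 3 ∤ 1, ζ ≠ 1.
Sum = Σ_{k=0}^{2} ζ^k = (ζ^3 - 1)/(ζ - 1) = (ω^{1·3} - 1)/(ζ - 1) = (1 - 1)/(ζ - 1) = 0


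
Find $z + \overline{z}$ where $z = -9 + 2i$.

z + conjugate(z) = (a + bi) + (a - bi) = 2a
= 2 * (-9) = -18


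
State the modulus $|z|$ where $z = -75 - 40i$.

|z| = sqrt(a^2 + b^2) = sqrt((-75)^2 + (-40)^2) = sqrt(7225) = 85


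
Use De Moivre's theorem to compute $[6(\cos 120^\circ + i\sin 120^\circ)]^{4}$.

By De Moivre: z^n = r^n(cos(nθ) + i sin(nθ))
= 6^4(cos(4*120°) + i sin(4*120°))
= 1296(cos 120° + i sin 120°)
= -648 + 648*sqrt(3)i


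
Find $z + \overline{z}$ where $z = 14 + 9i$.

z + conjugate(z) = (a + bi) + (a - bi) = 2a
= 2 * 14 = 28


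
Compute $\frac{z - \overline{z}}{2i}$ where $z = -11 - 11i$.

z - conjugate(z) = 2bi
(z - conjugate(z))/(2i) = 2bi/(2i) = b = -11


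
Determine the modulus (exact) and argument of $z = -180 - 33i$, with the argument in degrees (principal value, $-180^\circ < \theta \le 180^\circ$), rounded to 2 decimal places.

|z| = sqrt((-180)^2 + (-33)^2) = 183
arg(z) = arctan(b/a) = arctan(-33/-180) (quadrant-adjusted) = -169.61°


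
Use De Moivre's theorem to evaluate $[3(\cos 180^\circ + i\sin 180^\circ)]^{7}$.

By De Moivre: z^n = r^n(cos(nθ) + i sin(nθ))
= 3^7(cos(7*180°) + i sin(7*180°))
= 2187(cos 180° + i sin 180°)
= -2187


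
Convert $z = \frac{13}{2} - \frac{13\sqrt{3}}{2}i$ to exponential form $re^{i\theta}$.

r = |z| = sqrt((13/2)^2 + (-13*sqrt(3)/2)^2) = sqrt(169/4 + 507/4) = sqrt(169) = 13
θ = arctan(b/a) = arctan(-11.2583/6.5) (quadrant-adjusted) = -60° = -π/3
z = 13e^(-i*π/3)


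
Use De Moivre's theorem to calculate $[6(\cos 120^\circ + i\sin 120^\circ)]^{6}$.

By De Moivre: z^n = r^n(cos(nθ) + i sin(nθ))
= 6^6(cos(6*120°) + i sin(6*120°))
= 46656(cos 0° + i sin 0°)
= 46656


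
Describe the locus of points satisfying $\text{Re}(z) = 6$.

Re(z) = x where z = x + yi; the equation x = 6 is satisfied by all points with that x-coordinate
Locus: Vertical line x = 6


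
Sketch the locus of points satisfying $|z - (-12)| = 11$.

|z - z0| = r describes a circle centered at z0 with radius r
Here z0 = -12 and r = 11
Locus: Circle centered at (-12, 0) with radius 11


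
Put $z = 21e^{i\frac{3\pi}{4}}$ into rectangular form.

a = r cos θ = 21 * -sqrt(2)/2 = -21*sqrt(2)/2
b = r sin θ = 21 * sqrt(2)/2 = 21*sqrt(2)/2
z = -21*sqrt(2)/2 + (21*sqrt(2)/2)i


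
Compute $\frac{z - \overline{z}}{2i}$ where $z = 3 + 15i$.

z - conjugate(z) = 2bi
(z - conjugate(z))/(2i) = 2bi/(2i) = b = 15


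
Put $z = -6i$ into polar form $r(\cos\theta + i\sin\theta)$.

r = |z| = sqrt(a^2 + b^2) = sqrt((0)^2 + (-6)^2) = sqrt(0 + 36) = sqrt(36) = 6
a = 0 and b < 0, so z lies on the negative imaginary axis: θ = 270°
z = 6(cos 270° + i sin 270°)


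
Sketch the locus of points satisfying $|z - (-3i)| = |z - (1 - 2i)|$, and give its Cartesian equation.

|z - z1| = |z - z2| means z is equidistant from z1 and z2,
i.e. the perpendicular bisector of the segment from (0, -3) to (1, -2) (midpoint (1/2, -5/2)).
With z = x + yi, square both sides:
(x - 0)^2 + (y - (-3))^2 = (x - 1)^2 + (y - (-2))^2
The x^2 and y^2 terms cancel: 2x + 2y = 5 - 9 = -4
Simplify: x + y = -2
Locus: Perpendicular bisector of the segment from (0, -3) to (1, -2): the line x + y = -2


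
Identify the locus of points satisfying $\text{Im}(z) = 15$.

Im(z) = y where z = x + yi; the equation y = 15 is satisfied by all points with that y-coordinate
Locus: Horizontal line y = 15


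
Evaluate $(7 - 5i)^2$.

(a + bi)^2 = a^2 - b^2 + 2abi
= 7^2 - (-5)^2 + 2*7*(-5)i
= 24 - 70i


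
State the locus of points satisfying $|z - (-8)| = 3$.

|z - z0| = r describes a circle centered at z0 with radius r
Here z0 = -8 and r = 3
Locus: Circle centered at (-8, 0) with radius 3


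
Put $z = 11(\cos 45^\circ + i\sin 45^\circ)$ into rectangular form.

a = r cos θ = 11 * sqrt(2)/2 = 11*sqrt(2)/2
b = r sin θ = 11 * sqrt(2)/2 = 11*sqrt(2)/2
z = 11*sqrt(2)/2 + (11*sqrt(2)/2)i


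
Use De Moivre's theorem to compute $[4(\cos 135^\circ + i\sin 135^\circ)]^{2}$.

By De Moivre: z^n = r^n(cos(nθ) + i sin(nθ))
= 4^2(cos(2*135°) + i sin(2*135°))
= 16(cos 270° + i sin 270°)
= -16i


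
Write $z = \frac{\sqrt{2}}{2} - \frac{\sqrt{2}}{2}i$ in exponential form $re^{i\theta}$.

r = |z| = sqrt((sqrt(2)/2)^2 + (-sqrt(2)/2)^2) = sqrt(1/2 + 1/2) = sqrt(1) = 1
θ = arctan(b/a) = arctan(-0.7071/0.7071) (quadrant-adjusted) = -45° = -π/4
z = 1e^(-i*π/4)


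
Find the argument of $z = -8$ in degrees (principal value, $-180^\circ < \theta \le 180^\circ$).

b = 0 and a < 0, so z lies on the negative real axis: θ = 180°


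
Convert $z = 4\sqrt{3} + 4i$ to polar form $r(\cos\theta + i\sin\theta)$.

r = |z| = sqrt(a^2 + b^2) = sqrt((4*sqrt(3))^2 + (4)^2) = sqrt(48 + 16) = sqrt(64) = 8
θ = arctan(b/a) = arctan(4/6.9282) (quadrant-adjusted) = 30°
z = 8(cos 30° + i sin 30°)


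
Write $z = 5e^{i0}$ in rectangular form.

a = r cos θ = 5 * 1 = 5
b = r sin θ = 5 * 0 = 0
z = 5


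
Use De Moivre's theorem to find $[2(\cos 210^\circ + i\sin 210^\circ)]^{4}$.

By De Moivre: z^n = r^n(cos(nθ) + i sin(nθ))
= 2^4(cos(4*210°) + i sin(4*210°))
= 16(cos 120° + i sin 120°)
= -8 + 8*sqrt(3)i


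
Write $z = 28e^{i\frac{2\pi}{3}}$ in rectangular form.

a = r cos θ = 28 * -1/2 = -14
b = r sin θ = 28 * sqrt(3)/2 = 14*sqrt(3)
z = -14 + 14*sqrt(3)i


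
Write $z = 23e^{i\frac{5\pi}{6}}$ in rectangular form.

a = r cos θ = 23 * -sqrt(3)/2 = -23*sqrt(3)/2
b = r sin θ = 23 * 1/2 = 23/2
z = -23*sqrt(3)/2 + (23/2)i


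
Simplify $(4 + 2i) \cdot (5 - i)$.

(a1*a2 - b1*b2) + (a1*b2 + b1*a2)i
= (20 - (-2)) + (-4 + 10)i
= 22 + 6i


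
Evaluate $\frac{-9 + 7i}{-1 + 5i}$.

Multiply numerator and denominator by conjugate (-1 - 5i):
= (-9 + 7i)(-1 - 5i) / ((-1)^2 + 5^2)
= (44 + 38i) / 26
Divide through by 2: (22 + 19i) / 13
= 22/13 + (19/13)i


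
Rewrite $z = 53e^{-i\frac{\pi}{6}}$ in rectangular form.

a = r cos θ = 53 * sqrt(3)/2 = 53*sqrt(3)/2
b = r sin θ = 53 * -1/2 = -53/2
z = 53*sqrt(3)/2 - (53/2)i


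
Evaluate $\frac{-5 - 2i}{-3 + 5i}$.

Multiply numerator and denominator by conjugate (-3 - 5i):
= (-5 - 2i)(-3 - 5i) / ((-3)^2 + 5^2)
= (5 + 31i) / 34
= 5/34 + (31/34)i


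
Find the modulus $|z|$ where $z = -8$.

|z| = sqrt(a^2 + b^2) = sqrt((-8)^2 + 0^2) = sqrt(64) = 8


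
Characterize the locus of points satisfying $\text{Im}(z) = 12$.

Im(z) = y where z = x + yi; the equation y = 12 is satisfied by all points with that y-coordinate
Locus: Horizontal line y = 12


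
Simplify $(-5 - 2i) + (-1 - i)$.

(-5 + (-1)) + (-2 + (-1))i = -6 - 3i


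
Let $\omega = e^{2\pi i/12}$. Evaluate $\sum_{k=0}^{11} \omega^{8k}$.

Let ζ = ω^8 = e^(2πi·8/12). Since 12 ∤ 8, ζ ≠ 1.
Sum = Σ_{k=0}^{11} ζ^k = (ζ^12 - 1)/(ζ - 1) = (ω^{8·12} - 1)/(ζ - 1) = (1 - 1)/(ζ - 1) = 0


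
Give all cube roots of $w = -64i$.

|w| = 64, arg(w) = 270°
Root modulus = 64^(1/3) = 4
Root arguments: θ_k = (270° + 360°k)/3 for k = 0, 1, ..., 2
Roots: 4i, -2*sqrt(3) - 2i, 2*sqrt(3) - 2i


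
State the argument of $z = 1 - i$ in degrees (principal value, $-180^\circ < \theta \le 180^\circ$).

θ = arctan(b/a) = arctan(-1/1) (quadrant-adjusted) = -45°


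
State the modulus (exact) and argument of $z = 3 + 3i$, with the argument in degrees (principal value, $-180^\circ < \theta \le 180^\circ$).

|z| = sqrt(3^2 + 3^2) = sqrt(18)
arg(z) = arctan(b/a) = arctan(3/3) (quadrant-adjusted) = 45°


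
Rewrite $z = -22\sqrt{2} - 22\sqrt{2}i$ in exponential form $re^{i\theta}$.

r = |z| = sqrt((-22*sqrt(2))^2 + (-22*sqrt(2))^2) = sqrt(968 + 968) = sqrt(1936) = 44
θ = arctan(b/a) = arctan(-31.1127/-31.1127) (quadrant-adjusted) = 225° = 5π/4
z = 44e^(i*5π/4)


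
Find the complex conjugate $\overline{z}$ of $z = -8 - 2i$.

If z = a + bi, then conjugate(z) = a - bi
conjugate(-8 - 2i) = -8 + 2i


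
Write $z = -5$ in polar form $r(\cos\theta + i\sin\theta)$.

r = |z| = sqrt(a^2 + b^2) = sqrt((-5)^2 + (0)^2) = sqrt(25 + 0) = sqrt(25) = 5
b = 0 and a < 0, so z lies on the negative real axis: θ = 180°
z = 5(cos 180° + i sin 180°)


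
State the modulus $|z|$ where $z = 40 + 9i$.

|z| = sqrt(a^2 + b^2) = sqrt(40^2 + 9^2) = sqrt(1681) = 41


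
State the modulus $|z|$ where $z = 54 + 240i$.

|z| = sqrt(a^2 + b^2) = sqrt(54^2 + 240^2) = sqrt(60516) = 246


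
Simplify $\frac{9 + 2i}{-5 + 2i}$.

Multiply numerator and denominator by conjugate (-5 - 2i):
= (9 + 2i)(-5 - 2i) / ((-5)^2 + 2^2)
= (-41 - 28i) / 29
= -41/29 - (28/29)i


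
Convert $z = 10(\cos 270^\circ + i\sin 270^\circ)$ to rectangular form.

a = r cos θ = 10 * 0 = 0
b = r sin θ = 10 * -1 = -10
z = -10i


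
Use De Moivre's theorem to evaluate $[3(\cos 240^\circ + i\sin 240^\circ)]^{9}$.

By De Moivre: z^n = r^n(cos(nθ) + i sin(nθ))
= 3^9(cos(9*240°) + i sin(9*240°))
= 19683(cos 0° + i sin 0°)
= 19683


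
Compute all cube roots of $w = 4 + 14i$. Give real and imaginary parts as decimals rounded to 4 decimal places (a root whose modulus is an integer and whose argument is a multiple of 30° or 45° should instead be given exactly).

|w| = sqrt(212) ≈ 14.560220, arg(w) ≈ 74.054604°
Root modulus = sqrt(212)^(1/3) ≈ 2.441871
Root arguments: θ_k = (arg(w) + 360°k)/3 for k = 0, 1, ..., 2
Compute each root as (root modulus)(cos θ_k + i sin θ_k) using full-precision intermediates, then round to 4 decimal places.
Roots: 2.2187 + 1.0198i, -1.9925 + 1.4116i, -0.2262 - 2.4314i


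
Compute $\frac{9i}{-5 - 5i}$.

Multiply numerator and denominator by conjugate (-5 + 5i):
= (9i)(-5 + 5i) / ((-5)^2 + (-5)^2)
= (-45 - 45i) / 50
Divide through by 5: (-9 - 9i) / 10
= -9/10 - (9/10)i


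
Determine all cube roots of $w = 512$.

|w| = 512, arg(w) = 0°
Root modulus = 512^(1/3) = 8
Root arguments: θ_k = (0° + 360°k)/3 for k = 0, 1, ..., 2
Roots: 8, -4 + 4*sqrt(3)i, -4 - 4*sqrt(3)i


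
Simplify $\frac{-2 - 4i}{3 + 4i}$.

Multiply numerator and denominator by conjugate (3 - 4i):
= (-2 - 4i)(3 - 4i) / (3^2 + 4^2)
= (-22 - 4i) / 25
= -22/25 - (4/25)i


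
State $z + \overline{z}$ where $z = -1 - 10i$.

z + conjugate(z) = (a + bi) + (a - bi) = 2a
= 2 * (-1) = -2


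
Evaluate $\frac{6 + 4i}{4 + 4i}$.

Multiply numerator and denominator by conjugate (4 - 4i):
= (6 + 4i)(4 - 4i) / (4^2 + 4^2)
= (40 - 8i) / 32
Divide through by 8: (5 - i) / 4
= 5/4 - (1/4)i


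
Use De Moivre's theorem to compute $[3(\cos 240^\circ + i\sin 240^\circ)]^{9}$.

By De Moivre: z^n = r^n(cos(nθ) + i sin(nθ))
= 3^9(cos(9*240°) + i sin(9*240°))
= 19683(cos 0° + i sin 0°)
= 19683


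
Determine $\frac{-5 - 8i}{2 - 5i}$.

Multiply numerator and denominator by conjugate (2 + 5i):
= (-5 - 8i)(2 + 5i) / (2^2 + (-5)^2)
= (30 - 41i) / 29
= 30/29 - (41/29)i


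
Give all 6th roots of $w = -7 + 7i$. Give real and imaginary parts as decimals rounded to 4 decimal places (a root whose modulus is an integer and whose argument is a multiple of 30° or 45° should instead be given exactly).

|w| = sqrt(98) ≈ 9.899495, arg(w) = 135°
Root modulus = sqrt(98)^(1/6) ≈ 1.465330
Root arguments: θ_k = (135° + 360°k)/6 for k = 0, 1, ..., 5
Compute each root as (root modulus)(cos θ_k + i sin θ_k) using full-precision intermediates, then round to 4 decimal places.
Roots: 1.3538 + 0.5608i, 0.1913 + 1.4528i, -1.1625 + 0.8920i, -1.3538 - 0.5608i, -0.1913 - 1.4528i, 1.1625 - 0.8920i


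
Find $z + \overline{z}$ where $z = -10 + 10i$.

z + conjugate(z) = (a + bi) + (a - bi) = 2a
= 2 * (-10) = -20


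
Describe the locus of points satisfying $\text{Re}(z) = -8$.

Re(z) = x where z = x + yi; the equation x = -8 is satisfied by all points with that x-coordinate
Locus: Vertical line x = -8


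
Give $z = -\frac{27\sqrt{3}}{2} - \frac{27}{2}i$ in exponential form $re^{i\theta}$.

r = |z| = sqrt((-27*sqrt(3)/2)^2 + (-27/2)^2) = sqrt(2187/4 + 729/4) = sqrt(729) = 27
θ = arctan(b/a) = arctan(-13.5/-23.3827) (quadrant-adjusted) = -150° = -5π/6
z = 27e^(-i*5π/6)


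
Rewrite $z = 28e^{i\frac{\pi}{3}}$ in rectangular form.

a = r cos θ = 28 * 1/2 = 14
b = r sin θ = 28 * sqrt(3)/2 = 14*sqrt(3)
z = 14 + 14*sqrt(3)i


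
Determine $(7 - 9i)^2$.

(a + bi)^2 = a^2 - b^2 + 2abi
= 7^2 - (-9)^2 + 2*7*(-9)i
= -32 - 126i


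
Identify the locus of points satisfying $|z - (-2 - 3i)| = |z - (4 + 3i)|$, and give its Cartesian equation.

|z - z1| = |z - z2| means z is equidistant from z1 and z2,
i.e. the perpendicular bisector of the segment from (-2, -3) to (4, 3) (midpoint (1, 0)).
With z = x + yi, square both sides:
(x - (-2))^2 + (y - (-3))^2 = (x - 4)^2 + (y - 3)^2
The x^2 and y^2 terms cancel: 12x + 12y = 25 - 13 = 12
Simplify: x + y = 1
Locus: Perpendicular bisector of the segment from (-2, -3) to (4, 3): the line x + y = 1


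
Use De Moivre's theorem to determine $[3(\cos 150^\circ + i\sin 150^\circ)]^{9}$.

By De Moivre: z^n = r^n(cos(nθ) + i sin(nθ))
= 3^9(cos(9*150°) + i sin(9*150°))
= 19683(cos 270° + i sin 270°)
= -19683i


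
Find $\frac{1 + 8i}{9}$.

Divisor is real, so divide each part by 9:
= 1/9 + (8/9)i


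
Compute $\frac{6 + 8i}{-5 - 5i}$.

Multiply numerator and denominator by conjugate (-5 + 5i):
= (6 + 8i)(-5 + 5i) / ((-5)^2 + (-5)^2)
= (-70 - 10i) / 50
Divide through by 10: (-7 - i) / 5
= -7/5 - (1/5)i


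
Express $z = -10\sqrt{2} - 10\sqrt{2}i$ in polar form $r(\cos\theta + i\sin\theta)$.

r = |z| = sqrt(a^2 + b^2) = sqrt((-10*sqrt(2))^2 + (-10*sqrt(2))^2) = sqrt(200 + 200) = sqrt(400) = 20
θ = arctan(b/a) = arctan(-14.1421/-14.1421) (quadrant-adjusted) = 225°
z = 20(cos 225° + i sin 225°)


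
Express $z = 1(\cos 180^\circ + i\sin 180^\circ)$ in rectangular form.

a = r cos θ = 1 * -1 = -1
b = r sin θ = 1 * 0 = 0
z = -1


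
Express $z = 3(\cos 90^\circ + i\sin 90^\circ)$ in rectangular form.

a = r cos θ = 3 * 0 = 0
b = r sin θ = 3 * 1 = 3
z = 3i


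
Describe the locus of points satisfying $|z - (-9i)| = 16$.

|z - z0| = r describes a circle centered at z0 with radius r
Here z0 = -9i and r = 16
Locus: Circle centered at (0, -9) with radius 16


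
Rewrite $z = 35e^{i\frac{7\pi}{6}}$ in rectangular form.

a = r cos θ = 35 * -sqrt(3)/2 = -35*sqrt(3)/2
b = r sin θ = 35 * -1/2 = -35/2
z = -35*sqrt(3)/2 - (35/2)i


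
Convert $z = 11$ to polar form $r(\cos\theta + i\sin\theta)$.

r = |z| = sqrt(a^2 + b^2) = sqrt((11)^2 + (0)^2) = sqrt(121 + 0) = sqrt(121) = 11
b = 0 and a > 0, so z lies on the positive real axis: θ = 0°
z = 11(cos 0° + i sin 0°)


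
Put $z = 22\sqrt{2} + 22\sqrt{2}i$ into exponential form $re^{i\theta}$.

r = |z| = sqrt((22*sqrt(2))^2 + (22*sqrt(2))^2) = sqrt(968 + 968) = sqrt(1936) = 44
θ = arctan(b/a) = arctan(31.1127/31.1127) (quadrant-adjusted) = 45° = π/4
z = 44e^(i*π/4)


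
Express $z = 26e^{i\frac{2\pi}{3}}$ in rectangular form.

a = r cos θ = 26 * -1/2 = -13
b = r sin θ = 26 * sqrt(3)/2 = 13*sqrt(3)
z = -13 + 13*sqrt(3)i


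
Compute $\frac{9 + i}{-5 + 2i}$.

Multiply numerator and denominator by conjugate (-5 - 2i):
= (9 + i)(-5 - 2i) / ((-5)^2 + 2^2)
= (-43 - 23i) / 29
= -43/29 - (23/29)i


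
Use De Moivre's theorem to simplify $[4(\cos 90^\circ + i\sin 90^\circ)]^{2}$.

By De Moivre: z^n = r^n(cos(nθ) + i sin(nθ))
= 4^2(cos(2*90°) + i sin(2*90°))
= 16(cos 180° + i sin 180°)
= -16


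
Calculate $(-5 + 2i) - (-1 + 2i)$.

(-5 - (-1)) + (2 - 2)i = -4


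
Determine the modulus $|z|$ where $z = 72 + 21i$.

|z| = sqrt(a^2 + b^2) = sqrt(72^2 + 21^2) = sqrt(5625) = 75


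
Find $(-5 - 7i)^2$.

(a + bi)^2 = a^2 - b^2 + 2abi
= (-5)^2 - (-7)^2 + 2*(-5)*(-7)i
= -24 + 70i


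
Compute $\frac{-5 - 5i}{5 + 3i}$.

Multiply numerator and denominator by conjugate (5 - 3i):
= (-5 - 5i)(5 - 3i) / (5^2 + 3^2)
= (-40 - 10i) / 34
Divide through by 2: (-20 - 5i) / 17
= -20/17 - (5/17)i


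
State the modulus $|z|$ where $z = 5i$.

|z| = sqrt(a^2 + b^2) = sqrt(0^2 + 5^2) = sqrt(25) = 5


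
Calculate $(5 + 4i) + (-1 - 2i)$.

(5 + (-1)) + (4 + (-2))i = 4 + 2i


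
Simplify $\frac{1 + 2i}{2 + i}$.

Multiply numerator and denominator by conjugate (2 - i):
= (1 + 2i)(2 - i) / (2^2 + 1^2)
= (4 + 3i) / 5
= 4/5 + (3/5)i


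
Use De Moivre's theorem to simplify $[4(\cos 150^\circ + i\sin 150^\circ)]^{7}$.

By De Moivre: z^n = r^n(cos(nθ) + i sin(nθ))
= 4^7(cos(7*150°) + i sin(7*150°))
= 16384(cos 330° + i sin 330°)
= 8192*sqrt(3) - 8192i


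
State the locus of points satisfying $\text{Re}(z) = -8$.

Re(z) = x where z = x + yi; the equation x = -8 is satisfied by all points with that x-coordinate
Locus: Vertical line x = -8


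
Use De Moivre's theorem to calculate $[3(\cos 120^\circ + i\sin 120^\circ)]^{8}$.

By De Moivre: z^n = r^n(cos(nθ) + i sin(nθ))
= 3^8(cos(8*120°) + i sin(8*120°))
= 6561(cos 240° + i sin 240°)
= -6561/2 - (6561*sqrt(3)/2)i


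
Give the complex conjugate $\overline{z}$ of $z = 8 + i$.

If z = a + bi, then conjugate(z) = a - bi
conjugate(8 + i) = 8 - i


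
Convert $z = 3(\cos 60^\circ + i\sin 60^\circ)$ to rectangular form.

a = r cos θ = 3 * 1/2 = 3/2
b = r sin θ = 3 * sqrt(3)/2 = 3*sqrt(3)/2
z = 3/2 + (3*sqrt(3)/2)i


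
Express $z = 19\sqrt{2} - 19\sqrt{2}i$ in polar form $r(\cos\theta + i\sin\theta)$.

r = |z| = sqrt(a^2 + b^2) = sqrt((19*sqrt(2))^2 + (-19*sqrt(2))^2) = sqrt(722 + 722) = sqrt(1444) = 38
θ = arctan(b/a) = arctan(-26.8701/26.8701) (quadrant-adjusted) = 315°
z = 38(cos 315° + i sin 315°)


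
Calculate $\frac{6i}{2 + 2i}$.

Multiply numerator and denominator by conjugate (2 - 2i):
= (6i)(2 - 2i) / (2^2 + 2^2)
= (12 + 12i) / 8
Divide through by 4: (3 + 3i) / 2
= 3/2 + (3/2)i


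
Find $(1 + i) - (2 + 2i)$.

(1 - 2) + (1 - 2)i = -1 - i


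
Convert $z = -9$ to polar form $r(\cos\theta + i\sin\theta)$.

r = |z| = sqrt(a^2 + b^2) = sqrt((-9)^2 + (0)^2) = sqrt(81 + 0) = sqrt(81) = 9
b = 0 and a < 0, so z lies on the negative real axis: θ = 180°
z = 9(cos 180° + i sin 180°)


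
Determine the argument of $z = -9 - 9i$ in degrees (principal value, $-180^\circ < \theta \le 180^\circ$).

θ = arctan(b/a) = arctan(-9/-9) (quadrant-adjusted) = -135°


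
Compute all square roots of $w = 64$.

|w| = 64, arg(w) = 0°
Root modulus = 64^(1/2) = 8
Root arguments: θ_k = (0° + 360°k)/2 for k = 0, 1, ..., 1
Roots: 8, -8


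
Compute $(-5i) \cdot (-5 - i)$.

(a1*a2 - b1*b2) + (a1*b2 + b1*a2)i
= (0 - 5) + (0 + 25)i
= -5 + 25i


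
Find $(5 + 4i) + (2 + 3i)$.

(5 + 2) + (4 + 3)i = 7 + 7i


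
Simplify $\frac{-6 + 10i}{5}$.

Divisor is real, so divide each part by 5:
= -6/5 + 2i


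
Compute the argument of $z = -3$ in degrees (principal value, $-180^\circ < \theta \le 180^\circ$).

b = 0 and a < 0, so z lies on the negative real axis: θ = 180°


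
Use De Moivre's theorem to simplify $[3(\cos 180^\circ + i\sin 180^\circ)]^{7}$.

By De Moivre: z^n = r^n(cos(nθ) + i sin(nθ))
= 3^7(cos(7*180°) + i sin(7*180°))
= 2187(cos 180° + i sin 180°)
= -2187


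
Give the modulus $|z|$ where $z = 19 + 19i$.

|z| = sqrt(a^2 + b^2) = sqrt(19^2 + 19^2) = sqrt(722) = sqrt(722)


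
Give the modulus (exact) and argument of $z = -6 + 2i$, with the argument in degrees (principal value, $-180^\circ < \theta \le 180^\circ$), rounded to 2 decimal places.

|z| = sqrt((-6)^2 + 2^2) = sqrt(40)
arg(z) = arctan(b/a) = arctan(2/-6) (quadrant-adjusted) = 161.57°


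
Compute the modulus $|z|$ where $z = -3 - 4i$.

|z| = sqrt(a^2 + b^2) = sqrt((-3)^2 + (-4)^2) = sqrt(25) = 5


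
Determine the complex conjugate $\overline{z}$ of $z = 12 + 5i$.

If z = a + bi, then conjugate(z) = a - bi
conjugate(12 + 5i) = 12 - 5i


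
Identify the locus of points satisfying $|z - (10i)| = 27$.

|z - z0| = r describes a circle centered at z0 with radius r
Here z0 = 10i and r = 27
Locus: Circle centered at (0, 10) with radius 27


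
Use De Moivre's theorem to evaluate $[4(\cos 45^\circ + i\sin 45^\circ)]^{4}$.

By De Moivre: z^n = r^n(cos(nθ) + i sin(nθ))
= 4^4(cos(4*45°) + i sin(4*45°))
= 256(cos 180° + i sin 180°)
= -256


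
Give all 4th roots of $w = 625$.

|w| = 625, arg(w) = 0°
Root modulus = 625^(1/4) = 5
Root arguments: θ_k = (0° + 360°k)/4 for k = 0, 1, ..., 3
Roots: 5, 5i, -5, -5i


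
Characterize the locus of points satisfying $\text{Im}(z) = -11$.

Im(z) = y where z = x + yi; the equation y = -11 is satisfied by all points with that y-coordinate
Locus: Horizontal line y = -11


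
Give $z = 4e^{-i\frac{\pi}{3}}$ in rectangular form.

a = r cos θ = 4 * 1/2 = 2
b = r sin θ = 4 * -sqrt(3)/2 = -2*sqrt(3)
z = 2 - 2*sqrt(3)i


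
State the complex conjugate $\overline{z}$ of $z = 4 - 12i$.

If z = a + bi, then conjugate(z) = a - bi
conjugate(4 - 12i) = 4 + 12i


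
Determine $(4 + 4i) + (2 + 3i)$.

(4 + 2) + (4 + 3)i = 6 + 7i


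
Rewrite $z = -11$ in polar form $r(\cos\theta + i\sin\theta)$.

r = |z| = sqrt(a^2 + b^2) = sqrt((-11)^2 + (0)^2) = sqrt(121 + 0) = sqrt(121) = 11
b = 0 and a < 0, so z lies on the negative real axis: θ = 180°
z = 11(cos 180° + i sin 180°)
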